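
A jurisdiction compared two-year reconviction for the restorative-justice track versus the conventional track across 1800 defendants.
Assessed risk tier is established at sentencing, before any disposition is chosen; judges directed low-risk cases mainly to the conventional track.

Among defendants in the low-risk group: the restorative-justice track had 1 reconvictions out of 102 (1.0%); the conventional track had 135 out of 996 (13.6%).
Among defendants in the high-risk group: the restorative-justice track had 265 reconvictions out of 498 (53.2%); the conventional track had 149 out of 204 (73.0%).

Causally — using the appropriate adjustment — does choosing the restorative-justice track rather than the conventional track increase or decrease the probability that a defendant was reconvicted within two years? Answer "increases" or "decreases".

the restorative-justice track is lower inside every assessed risk tier stratum but the conventional track is lower in aggregate. Whether to stratify depends on how assessed risk tier relates to the disposition.
Nothing the disposition does changes assessed risk tier; the imbalance is an allocation artefact. With assessed risk tier also predicting the outcome, the pooled figure is confounded, and the within-stratum comparison is the causal one.
Within each level — low-risk: 1.0% vs 13.6%; high-risk: 53.2% vs 73.0% — the restorative-justice track is lower every time.

decreases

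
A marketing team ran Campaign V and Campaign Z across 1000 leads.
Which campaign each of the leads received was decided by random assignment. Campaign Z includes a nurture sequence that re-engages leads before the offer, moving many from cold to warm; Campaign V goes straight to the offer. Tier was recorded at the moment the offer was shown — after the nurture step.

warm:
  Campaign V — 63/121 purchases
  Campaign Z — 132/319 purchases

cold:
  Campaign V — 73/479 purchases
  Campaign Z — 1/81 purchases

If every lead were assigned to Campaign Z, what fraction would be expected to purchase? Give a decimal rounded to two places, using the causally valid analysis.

Engagement tier lies on the pathway campaign → engagement tier → outcome, so adjusting for it blocks the indirect effect. For the total causal effect of campaign, use the unadjusted pooled rates.
So P(outcome | do(Campaign Z)) is just the pooled rate for Campaign Z: 133/400 = 0.333.

0.33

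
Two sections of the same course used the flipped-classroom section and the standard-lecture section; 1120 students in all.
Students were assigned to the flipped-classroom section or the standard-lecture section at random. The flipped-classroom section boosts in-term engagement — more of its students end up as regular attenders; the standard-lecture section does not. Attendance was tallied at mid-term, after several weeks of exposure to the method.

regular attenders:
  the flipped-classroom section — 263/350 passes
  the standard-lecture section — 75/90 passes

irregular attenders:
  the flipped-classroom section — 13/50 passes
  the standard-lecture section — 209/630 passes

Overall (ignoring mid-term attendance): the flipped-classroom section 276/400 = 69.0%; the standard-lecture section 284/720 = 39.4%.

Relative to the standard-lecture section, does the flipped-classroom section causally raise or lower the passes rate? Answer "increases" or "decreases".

Mid-term attendance is downstream of the teaching method. One should not condition on a consequence of treatment, so the overall rates are the right comparison.
Pooled: the flipped-classroom section 69.0% vs the standard-lecture section 39.4%; the flipped-classroom section is higher overall.

increases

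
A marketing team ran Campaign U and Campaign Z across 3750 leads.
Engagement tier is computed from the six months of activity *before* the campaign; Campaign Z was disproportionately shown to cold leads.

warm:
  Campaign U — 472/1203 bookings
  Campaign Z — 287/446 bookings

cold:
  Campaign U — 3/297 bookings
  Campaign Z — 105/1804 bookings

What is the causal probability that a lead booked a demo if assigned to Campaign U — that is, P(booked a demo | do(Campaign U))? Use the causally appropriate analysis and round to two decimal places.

Nothing the campaign does changes engagement tier; the imbalance is an allocation artefact. With engagement tier also predicting the outcome, the pooled figure is confounded, and the within-stratum comparison is the causal one.
Standardising Campaign U to the population engagement tier mix: 0.440·472/1203 + 0.560·3/297 = 0.178.

0.18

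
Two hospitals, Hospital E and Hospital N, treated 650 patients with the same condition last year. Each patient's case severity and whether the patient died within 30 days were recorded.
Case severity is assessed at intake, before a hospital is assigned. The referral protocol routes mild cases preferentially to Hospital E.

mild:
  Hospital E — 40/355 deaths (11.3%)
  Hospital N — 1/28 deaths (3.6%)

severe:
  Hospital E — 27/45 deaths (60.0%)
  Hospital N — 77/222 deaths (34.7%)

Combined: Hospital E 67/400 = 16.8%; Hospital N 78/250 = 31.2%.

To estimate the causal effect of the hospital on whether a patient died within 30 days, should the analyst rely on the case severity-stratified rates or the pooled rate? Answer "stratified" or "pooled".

stratified

Within every case severity level Hospital N has the lower rate, yet pooled Hospital E does — Simpson's reversal.
Here case severity is a common cause — it drives both which hospital a case falls under and the outcome. The crude comparison mixes populations; the stratum-specific rates are the causally relevant ones.
Within each level — mild: 11.3% vs 3.6%; severe: 60.0% vs 34.7% — Hospital N is lower every time.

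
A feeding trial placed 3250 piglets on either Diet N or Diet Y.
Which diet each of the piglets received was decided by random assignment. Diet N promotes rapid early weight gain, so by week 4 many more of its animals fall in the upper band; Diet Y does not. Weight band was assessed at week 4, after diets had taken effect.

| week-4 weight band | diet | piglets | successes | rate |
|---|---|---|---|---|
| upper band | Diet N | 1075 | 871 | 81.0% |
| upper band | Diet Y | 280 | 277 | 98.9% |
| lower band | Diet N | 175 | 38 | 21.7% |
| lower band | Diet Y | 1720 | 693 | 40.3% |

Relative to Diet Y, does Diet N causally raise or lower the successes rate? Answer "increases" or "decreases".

increases

Week-4 weight band here is a post-treatment variable shaped by the diet; conditioning on it would introduce bias rather than remove it. The overall comparison is the causal one.
Pooled: Diet N 72.7% vs Diet Y 48.5%; Diet N is higher overall.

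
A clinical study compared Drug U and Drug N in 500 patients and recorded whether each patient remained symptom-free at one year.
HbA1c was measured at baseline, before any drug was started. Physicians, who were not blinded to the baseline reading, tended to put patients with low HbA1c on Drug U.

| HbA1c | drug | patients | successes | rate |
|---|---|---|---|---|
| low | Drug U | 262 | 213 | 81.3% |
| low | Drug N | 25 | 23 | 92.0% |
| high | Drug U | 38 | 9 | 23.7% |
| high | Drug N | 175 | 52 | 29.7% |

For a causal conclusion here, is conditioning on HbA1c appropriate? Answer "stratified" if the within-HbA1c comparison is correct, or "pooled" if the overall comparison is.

HbA1c differs across drugs for reasons unrelated to any effect of the drug itself, and it separately predicts the outcome — a classic confounder. We must compare within HbA1c levels.
Within each level — low: 81.3% vs 92.0%; high: 23.7% vs 29.7% — Drug N is higher every time.

stratified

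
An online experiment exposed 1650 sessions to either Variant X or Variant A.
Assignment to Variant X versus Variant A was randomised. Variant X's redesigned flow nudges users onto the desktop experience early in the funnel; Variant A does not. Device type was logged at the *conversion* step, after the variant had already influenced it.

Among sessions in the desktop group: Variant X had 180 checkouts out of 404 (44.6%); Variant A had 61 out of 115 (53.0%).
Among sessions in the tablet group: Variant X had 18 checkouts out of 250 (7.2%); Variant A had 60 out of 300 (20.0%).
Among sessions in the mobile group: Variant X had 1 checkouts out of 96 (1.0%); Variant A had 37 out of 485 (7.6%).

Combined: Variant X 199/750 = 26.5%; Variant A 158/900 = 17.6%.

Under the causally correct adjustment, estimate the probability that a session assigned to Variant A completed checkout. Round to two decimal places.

0.18

Device type is recorded after the variant and is itself shifted by it — it sits on the causal path from variant to outcome. Conditioning on a mediator would strip out part of the effect we want; the pooled comparison gives the total causal effect.
So P(outcome | do(Variant A)) is just the pooled rate for Variant A: 158/900 = 0.176.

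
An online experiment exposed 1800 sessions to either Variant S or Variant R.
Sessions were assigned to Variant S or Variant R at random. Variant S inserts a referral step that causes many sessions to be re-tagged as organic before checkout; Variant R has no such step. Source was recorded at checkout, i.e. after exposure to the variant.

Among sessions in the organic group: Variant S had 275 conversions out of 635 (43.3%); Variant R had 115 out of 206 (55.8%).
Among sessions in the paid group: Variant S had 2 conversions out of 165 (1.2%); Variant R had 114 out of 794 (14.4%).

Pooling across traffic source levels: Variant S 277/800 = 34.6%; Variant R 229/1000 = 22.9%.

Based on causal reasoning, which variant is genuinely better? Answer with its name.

Traffic source lies on the pathway variant → traffic source → outcome, so adjusting for it blocks the indirect effect. For the total causal effect of variant, use the unadjusted pooled rates.
Pooled: Variant S 34.6% vs Variant R 22.9%; Variant S is higher overall.

Variant S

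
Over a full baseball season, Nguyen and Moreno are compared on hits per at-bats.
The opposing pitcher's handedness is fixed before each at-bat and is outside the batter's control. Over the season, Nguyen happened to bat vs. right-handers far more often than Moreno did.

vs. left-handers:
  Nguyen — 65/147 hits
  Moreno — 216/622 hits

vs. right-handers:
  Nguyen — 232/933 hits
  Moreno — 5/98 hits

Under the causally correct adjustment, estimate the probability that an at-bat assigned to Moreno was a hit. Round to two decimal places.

Nothing the player does changes pitcher handedness; the imbalance is an allocation artefact. With pitcher handedness also predicting the outcome, the pooled figure is confounded, and the within-stratum comparison is the causal one.
Standardising Moreno to the population pitcher handedness mix: 0.427·216/622 + 0.573·5/98 = 0.178.

0.18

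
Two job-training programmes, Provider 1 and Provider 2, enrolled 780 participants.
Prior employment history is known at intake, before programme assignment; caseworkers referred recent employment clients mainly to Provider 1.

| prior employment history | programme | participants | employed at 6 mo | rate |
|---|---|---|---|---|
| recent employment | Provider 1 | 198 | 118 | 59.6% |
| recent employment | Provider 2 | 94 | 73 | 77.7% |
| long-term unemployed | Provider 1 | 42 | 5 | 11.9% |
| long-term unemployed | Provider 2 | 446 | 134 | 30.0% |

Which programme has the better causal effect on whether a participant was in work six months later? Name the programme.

The stratified and pooled comparisons disagree (Provider 2 wins within each prior employment history; Provider 1 wins overall), so the answer turns on the causal role of prior employment history.
The imbalance in prior employment history arose from how participants were allocated, not from anything the programme did; and prior employment history independently affects the outcome. The pooled gap is confounded — condition on prior employment history.
Within each level — recent employment: 59.6% vs 77.7%; long-term unemployed: 11.9% vs 30.0% — Provider 2 is higher every time.

Provider 2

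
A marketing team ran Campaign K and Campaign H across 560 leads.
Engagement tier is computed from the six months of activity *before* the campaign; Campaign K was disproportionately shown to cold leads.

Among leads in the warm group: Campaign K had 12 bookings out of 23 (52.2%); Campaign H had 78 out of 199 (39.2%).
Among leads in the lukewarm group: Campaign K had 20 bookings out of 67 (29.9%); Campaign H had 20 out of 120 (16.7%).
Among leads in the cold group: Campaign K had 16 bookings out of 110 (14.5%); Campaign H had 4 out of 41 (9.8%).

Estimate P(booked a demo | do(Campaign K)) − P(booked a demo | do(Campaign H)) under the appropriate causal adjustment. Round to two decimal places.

Campaign K is higher inside every engagement tier stratum but Campaign H is higher in aggregate. Whether to stratify depends on how engagement tier relates to the campaign.
Engagement tier differs across campaigns for reasons unrelated to any effect of the campaign itself, and it separately predicts the outcome — a classic confounder. We must compare within engagement tier levels.
Adjusting over the population distribution of engagement tier: 0.396·(0.522−0.392) + 0.334·(0.299−0.167) + 0.270·(0.145−0.098) = +0.108.

+0.11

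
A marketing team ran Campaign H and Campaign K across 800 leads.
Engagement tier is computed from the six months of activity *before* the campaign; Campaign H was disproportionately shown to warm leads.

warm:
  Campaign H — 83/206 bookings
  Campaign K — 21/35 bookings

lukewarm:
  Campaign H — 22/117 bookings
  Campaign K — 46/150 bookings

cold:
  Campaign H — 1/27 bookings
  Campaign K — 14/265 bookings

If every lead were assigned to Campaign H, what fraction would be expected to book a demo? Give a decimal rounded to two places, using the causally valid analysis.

0.20

Engagement tier satisfies the back-door criterion: it is not a descendant of the campaign, and it blocks the spurious path from campaign to outcome. Adjusting for it (i.e., using the within-engagement tier rates) gives the causal effect.
Standardising Campaign H to the population engagement tier mix: 0.301·83/206 + 0.334·22/117 + 0.365·1/27 = 0.198.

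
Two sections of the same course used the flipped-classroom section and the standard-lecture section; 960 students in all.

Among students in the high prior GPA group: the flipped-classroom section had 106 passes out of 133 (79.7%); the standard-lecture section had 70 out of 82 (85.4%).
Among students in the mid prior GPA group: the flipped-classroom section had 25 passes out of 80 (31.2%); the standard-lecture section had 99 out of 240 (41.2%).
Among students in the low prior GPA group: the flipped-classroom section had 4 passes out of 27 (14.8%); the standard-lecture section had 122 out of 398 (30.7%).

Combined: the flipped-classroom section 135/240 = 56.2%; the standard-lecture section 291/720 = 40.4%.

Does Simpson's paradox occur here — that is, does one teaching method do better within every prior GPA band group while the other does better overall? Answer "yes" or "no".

Within each prior GPA band level (high prior GPA 79.7% vs 85.4%; mid prior GPA 31.2% vs 41.2%; low prior GPA 14.8% vs 30.7%), the standard-lecture section has the higher rate every time. Pooled: 56.2% vs 40.4% — the flipped-classroom section has the higher rate overall. The two comparisons disagree.

yes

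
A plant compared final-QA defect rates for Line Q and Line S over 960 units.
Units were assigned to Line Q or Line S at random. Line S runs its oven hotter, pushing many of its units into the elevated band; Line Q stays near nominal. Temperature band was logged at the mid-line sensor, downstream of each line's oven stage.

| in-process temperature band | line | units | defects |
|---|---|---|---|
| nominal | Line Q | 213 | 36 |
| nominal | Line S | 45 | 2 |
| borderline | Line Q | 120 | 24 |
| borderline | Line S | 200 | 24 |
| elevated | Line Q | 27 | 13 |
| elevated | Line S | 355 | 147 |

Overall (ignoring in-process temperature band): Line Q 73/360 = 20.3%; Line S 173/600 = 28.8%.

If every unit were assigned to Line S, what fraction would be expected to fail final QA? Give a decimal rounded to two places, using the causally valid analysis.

0.29

Because the line influences in-process temperature band, in-process temperature band is a post-treatment mediator, not a confounder. Stratifying on it would bias the estimate; the causal effect is the crude pooled difference.
So P(outcome | do(Line S)) is just the pooled rate for Line S: 173/600 = 0.288.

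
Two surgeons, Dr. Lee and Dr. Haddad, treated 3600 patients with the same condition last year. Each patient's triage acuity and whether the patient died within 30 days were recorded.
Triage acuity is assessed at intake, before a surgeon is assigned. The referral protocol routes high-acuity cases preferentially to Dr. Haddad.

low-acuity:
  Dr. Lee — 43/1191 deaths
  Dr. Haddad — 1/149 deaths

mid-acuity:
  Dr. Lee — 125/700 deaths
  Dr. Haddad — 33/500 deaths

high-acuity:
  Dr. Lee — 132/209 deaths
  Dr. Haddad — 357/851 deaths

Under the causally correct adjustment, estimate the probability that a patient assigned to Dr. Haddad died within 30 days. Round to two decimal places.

0.15

Dr. Haddad is lower inside every triage acuity stratum but Dr. Lee is lower in aggregate. Whether to stratify depends on how triage acuity relates to the surgeon.
Since triage acuity is a pre-existing factor (not a product of the surgeon) and it affects the outcome on its own, it is a confounder. The stratified rates, not the pooled rate, identify the causal effect.
Standardising Dr. Haddad to the population triage acuity mix: 0.372·1/149 + 0.333·33/500 + 0.294·357/851 = 0.148.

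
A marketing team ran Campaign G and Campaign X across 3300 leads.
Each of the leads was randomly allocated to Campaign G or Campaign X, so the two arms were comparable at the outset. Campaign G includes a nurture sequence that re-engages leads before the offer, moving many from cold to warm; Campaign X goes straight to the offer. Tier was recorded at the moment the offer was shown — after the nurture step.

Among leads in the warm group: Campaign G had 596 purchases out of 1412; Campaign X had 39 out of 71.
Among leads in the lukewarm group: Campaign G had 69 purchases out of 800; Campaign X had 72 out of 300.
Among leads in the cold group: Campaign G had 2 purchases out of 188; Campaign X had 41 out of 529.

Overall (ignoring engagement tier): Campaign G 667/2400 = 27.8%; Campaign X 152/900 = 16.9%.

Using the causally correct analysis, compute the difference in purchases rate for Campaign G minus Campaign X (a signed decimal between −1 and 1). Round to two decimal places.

Engagement tier lies on the pathway campaign → engagement tier → outcome, so adjusting for it blocks the indirect effect. For the total causal effect of campaign, use the unadjusted pooled rates.
The causal difference is the pooled difference: 0.278 − 0.169 = +0.109.

+0.11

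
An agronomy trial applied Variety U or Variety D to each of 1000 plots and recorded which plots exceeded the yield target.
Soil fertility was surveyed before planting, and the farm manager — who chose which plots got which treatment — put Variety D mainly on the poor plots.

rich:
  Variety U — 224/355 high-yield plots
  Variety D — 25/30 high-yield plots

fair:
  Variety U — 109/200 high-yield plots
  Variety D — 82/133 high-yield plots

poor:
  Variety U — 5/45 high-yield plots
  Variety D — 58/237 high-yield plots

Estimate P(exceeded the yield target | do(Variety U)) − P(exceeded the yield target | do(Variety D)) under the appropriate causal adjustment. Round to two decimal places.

-0.14

The soil fertility-specific comparison favours Variety D throughout, but the pooled figures favour Variety U. The question is whether to condition on soil fertility.
Soil fertility is set before the variety has any effect — it is not caused by the variety — and it independently drives the outcome. That makes it a confounder, so the causal comparison is within soil fertility levels.
Adjusting over the population distribution of soil fertility: 0.385·(0.631−0.833) + 0.333·(0.545−0.617) + 0.282·(0.111−0.245) = -0.139.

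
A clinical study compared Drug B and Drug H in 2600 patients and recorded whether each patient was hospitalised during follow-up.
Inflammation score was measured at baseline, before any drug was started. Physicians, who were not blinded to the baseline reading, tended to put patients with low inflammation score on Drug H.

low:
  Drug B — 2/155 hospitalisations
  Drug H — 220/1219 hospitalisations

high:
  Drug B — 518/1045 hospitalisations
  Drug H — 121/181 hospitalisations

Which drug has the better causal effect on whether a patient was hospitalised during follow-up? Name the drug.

Drug B

Inflammation score satisfies the back-door criterion: it is not a descendant of the drug, and it blocks the spurious path from drug to outcome. Adjusting for it (i.e., using the within-inflammation score rates) gives the causal effect.
Within each level — low: 1.3% vs 18.0%; high: 49.6% vs 66.9% — Drug B is lower every time.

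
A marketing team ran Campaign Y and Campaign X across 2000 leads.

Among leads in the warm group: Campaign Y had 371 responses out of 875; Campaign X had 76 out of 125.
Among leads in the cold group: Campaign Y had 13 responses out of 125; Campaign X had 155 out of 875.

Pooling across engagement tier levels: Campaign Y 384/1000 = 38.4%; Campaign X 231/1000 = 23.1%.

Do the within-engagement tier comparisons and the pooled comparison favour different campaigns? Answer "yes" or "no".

yes

Within each engagement tier level (warm 42.4% vs 60.8%; cold 10.4% vs 17.7%), Campaign X has the higher rate every time. Pooled: 38.4% vs 23.1% — Campaign Y has the higher rate overall. The two comparisons disagree.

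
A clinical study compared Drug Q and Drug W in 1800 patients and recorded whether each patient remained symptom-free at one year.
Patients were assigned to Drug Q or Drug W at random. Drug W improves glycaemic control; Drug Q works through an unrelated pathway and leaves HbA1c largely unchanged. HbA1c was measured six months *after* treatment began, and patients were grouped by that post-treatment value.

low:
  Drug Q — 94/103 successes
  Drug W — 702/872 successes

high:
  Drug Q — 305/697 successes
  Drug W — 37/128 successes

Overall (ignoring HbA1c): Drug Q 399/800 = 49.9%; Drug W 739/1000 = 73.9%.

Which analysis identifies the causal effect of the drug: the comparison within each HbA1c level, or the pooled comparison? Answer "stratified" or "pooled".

The HbA1c-specific comparison favours Drug Q throughout, but the pooled figures favour Drug W. The question is whether to condition on HbA1c.
HbA1c here is a post-treatment variable shaped by the drug; conditioning on it would introduce bias rather than remove it. The overall comparison is the causal one.
Pooled: Drug Q 49.9% vs Drug W 73.9%; Drug W is higher overall.

pooled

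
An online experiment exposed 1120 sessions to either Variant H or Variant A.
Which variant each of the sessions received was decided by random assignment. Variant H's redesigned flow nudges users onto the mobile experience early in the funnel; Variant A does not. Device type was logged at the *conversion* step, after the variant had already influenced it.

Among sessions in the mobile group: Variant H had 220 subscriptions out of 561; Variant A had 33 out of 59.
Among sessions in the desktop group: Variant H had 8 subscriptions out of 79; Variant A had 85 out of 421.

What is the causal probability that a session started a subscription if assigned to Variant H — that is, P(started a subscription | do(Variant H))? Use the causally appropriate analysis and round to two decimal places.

0.36

Device type is downstream of the variant. One should not condition on a consequence of treatment, so the overall rates are the right comparison.
So P(outcome | do(Variant H)) is just the pooled rate for Variant H: 228/640 = 0.356.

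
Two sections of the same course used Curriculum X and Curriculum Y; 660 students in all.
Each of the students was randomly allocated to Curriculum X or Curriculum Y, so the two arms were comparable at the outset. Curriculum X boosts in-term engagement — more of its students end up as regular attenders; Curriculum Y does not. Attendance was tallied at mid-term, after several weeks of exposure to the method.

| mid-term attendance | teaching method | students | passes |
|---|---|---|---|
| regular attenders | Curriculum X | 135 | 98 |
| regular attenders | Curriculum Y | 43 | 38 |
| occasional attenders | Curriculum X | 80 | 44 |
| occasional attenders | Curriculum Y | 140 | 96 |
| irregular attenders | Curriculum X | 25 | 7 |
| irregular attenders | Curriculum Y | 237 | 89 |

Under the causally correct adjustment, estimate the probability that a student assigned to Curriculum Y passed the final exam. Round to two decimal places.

0.53

The stratified and pooled comparisons disagree (Curriculum Y wins within each mid-term attendance; Curriculum X wins overall), so the answer turns on the causal role of mid-term attendance.
Mid-term attendance is downstream of the teaching method. One should not condition on a consequence of treatment, so the overall rates are the right comparison.
So P(outcome | do(Curriculum Y)) is just the pooled rate for Curriculum Y: 223/420 = 0.531.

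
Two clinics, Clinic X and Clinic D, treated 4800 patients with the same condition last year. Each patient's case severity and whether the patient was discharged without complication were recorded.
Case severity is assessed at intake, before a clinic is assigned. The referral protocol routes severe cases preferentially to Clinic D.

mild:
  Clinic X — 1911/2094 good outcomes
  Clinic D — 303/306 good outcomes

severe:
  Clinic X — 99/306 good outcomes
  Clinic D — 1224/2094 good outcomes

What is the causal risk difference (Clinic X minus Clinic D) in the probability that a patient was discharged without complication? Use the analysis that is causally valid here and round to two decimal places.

Within every case severity level Clinic D has the higher rate, yet pooled Clinic X does — Simpson's reversal.
Nothing the clinic does changes case severity; the imbalance is an allocation artefact. With case severity also predicting the outcome, the pooled figure is confounded, and the within-stratum comparison is the causal one.
Adjusting over the population distribution of case severity: 0.500·(0.913−0.990) + 0.500·(0.324−0.585) = -0.169.

-0.17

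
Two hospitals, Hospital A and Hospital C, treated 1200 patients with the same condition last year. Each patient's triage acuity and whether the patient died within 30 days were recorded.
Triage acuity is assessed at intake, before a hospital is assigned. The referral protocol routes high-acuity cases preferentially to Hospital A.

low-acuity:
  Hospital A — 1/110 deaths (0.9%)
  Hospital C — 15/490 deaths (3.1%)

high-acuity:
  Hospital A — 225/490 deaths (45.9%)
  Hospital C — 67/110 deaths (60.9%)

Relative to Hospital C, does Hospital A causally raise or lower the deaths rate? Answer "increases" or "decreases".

Within every triage acuity level Hospital A has the lower rate, yet pooled Hospital C does — Simpson's reversal.
Since triage acuity is a pre-existing factor (not a product of the hospital) and it affects the outcome on its own, it is a confounder. The stratified rates, not the pooled rate, identify the causal effect.
Within each level — low-acuity: 0.9% vs 3.1%; high-acuity: 45.9% vs 60.9% — Hospital A is lower every time.

decreases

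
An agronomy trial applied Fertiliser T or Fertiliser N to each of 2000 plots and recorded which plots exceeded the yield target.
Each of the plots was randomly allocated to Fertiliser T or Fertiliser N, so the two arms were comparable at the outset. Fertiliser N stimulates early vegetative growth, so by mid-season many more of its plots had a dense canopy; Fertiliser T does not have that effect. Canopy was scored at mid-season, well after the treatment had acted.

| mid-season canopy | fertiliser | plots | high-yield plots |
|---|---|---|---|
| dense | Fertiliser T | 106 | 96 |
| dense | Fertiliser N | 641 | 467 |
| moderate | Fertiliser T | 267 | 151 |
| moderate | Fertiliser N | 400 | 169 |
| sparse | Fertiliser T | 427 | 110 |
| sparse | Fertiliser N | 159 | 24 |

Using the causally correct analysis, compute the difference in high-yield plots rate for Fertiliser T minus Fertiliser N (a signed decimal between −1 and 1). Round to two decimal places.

-0.10

Because the fertiliser influences mid-season canopy, mid-season canopy is a post-treatment mediator, not a confounder. Stratifying on it would bias the estimate; the causal effect is the crude pooled difference.
The causal difference is the pooled difference: 0.446 − 0.550 = -0.104.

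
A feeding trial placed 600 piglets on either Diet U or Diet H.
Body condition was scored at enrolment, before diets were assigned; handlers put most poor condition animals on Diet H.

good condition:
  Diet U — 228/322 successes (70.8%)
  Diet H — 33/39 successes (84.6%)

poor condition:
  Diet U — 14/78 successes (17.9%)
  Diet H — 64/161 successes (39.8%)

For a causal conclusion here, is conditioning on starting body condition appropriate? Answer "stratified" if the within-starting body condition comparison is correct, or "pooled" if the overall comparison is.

stratified

Starting body condition satisfies the back-door criterion: it is not a descendant of the diet, and it blocks the spurious path from diet to outcome. Adjusting for it (i.e., using the within-starting body condition rates) gives the causal effect.
Within each level — good condition: 70.8% vs 84.6%; poor condition: 17.9% vs 39.8% — Diet H is higher every time.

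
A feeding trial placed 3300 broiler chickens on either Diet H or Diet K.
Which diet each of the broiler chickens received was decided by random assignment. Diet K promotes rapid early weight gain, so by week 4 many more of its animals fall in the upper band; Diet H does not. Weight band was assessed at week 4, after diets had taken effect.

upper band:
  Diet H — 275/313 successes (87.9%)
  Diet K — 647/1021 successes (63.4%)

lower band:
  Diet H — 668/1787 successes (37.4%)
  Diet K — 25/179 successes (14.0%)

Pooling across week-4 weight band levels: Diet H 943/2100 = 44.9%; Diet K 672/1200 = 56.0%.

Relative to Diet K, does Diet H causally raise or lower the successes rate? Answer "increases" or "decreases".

Diet H is higher inside every week-4 weight band stratum but Diet K is higher in aggregate. Whether to stratify depends on how week-4 weight band relates to the diet.
Week-4 weight band lies on the pathway diet → week-4 weight band → outcome, so adjusting for it blocks the indirect effect. For the total causal effect of diet, use the unadjusted pooled rates.
Pooled: Diet H 44.9% vs Diet K 56.0%; Diet K is higher overall.

decreases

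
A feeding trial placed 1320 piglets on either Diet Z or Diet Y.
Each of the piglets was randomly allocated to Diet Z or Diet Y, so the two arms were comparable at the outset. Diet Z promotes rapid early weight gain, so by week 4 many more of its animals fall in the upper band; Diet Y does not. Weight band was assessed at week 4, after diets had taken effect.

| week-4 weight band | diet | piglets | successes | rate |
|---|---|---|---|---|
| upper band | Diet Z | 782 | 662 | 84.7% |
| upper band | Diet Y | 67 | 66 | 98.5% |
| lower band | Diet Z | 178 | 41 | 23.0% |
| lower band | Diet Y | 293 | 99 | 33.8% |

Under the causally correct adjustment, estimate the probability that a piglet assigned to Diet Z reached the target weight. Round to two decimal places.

Week-4 weight band is downstream of the diet. One should not condition on a consequence of treatment, so the overall rates are the right comparison.
So P(outcome | do(Diet Z)) is just the pooled rate for Diet Z: 703/960 = 0.732.

0.73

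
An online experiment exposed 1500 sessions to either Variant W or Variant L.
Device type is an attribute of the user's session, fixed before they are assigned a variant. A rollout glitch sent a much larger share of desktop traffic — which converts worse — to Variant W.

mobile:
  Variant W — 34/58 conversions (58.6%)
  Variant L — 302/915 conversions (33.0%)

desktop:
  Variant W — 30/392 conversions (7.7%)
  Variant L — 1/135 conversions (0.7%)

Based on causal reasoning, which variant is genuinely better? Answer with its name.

Variant W

Device type differs across variants for reasons unrelated to any effect of the variant itself, and it separately predicts the outcome — a classic confounder. We must compare within device type levels.
Within each level — mobile: 58.6% vs 33.0%; desktop: 7.7% vs 0.7% — Variant W is higher every time.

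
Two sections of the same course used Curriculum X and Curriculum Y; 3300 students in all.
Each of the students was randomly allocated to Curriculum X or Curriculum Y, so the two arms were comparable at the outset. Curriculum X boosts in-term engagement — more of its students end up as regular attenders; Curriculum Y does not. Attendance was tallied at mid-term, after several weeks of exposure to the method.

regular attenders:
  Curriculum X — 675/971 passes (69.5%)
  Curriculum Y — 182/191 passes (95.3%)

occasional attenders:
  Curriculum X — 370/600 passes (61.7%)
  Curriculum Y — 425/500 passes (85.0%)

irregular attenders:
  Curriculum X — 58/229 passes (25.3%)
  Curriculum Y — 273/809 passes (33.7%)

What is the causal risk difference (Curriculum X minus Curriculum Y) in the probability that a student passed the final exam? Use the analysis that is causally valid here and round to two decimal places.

+0.03

Mid-term attendance is recorded after the teaching method and is itself shifted by it — it sits on the causal path from teaching method to outcome. Conditioning on a mediator would strip out part of the effect we want; the pooled comparison gives the total causal effect.
The causal difference is the pooled difference: 0.613 − 0.587 = +0.026.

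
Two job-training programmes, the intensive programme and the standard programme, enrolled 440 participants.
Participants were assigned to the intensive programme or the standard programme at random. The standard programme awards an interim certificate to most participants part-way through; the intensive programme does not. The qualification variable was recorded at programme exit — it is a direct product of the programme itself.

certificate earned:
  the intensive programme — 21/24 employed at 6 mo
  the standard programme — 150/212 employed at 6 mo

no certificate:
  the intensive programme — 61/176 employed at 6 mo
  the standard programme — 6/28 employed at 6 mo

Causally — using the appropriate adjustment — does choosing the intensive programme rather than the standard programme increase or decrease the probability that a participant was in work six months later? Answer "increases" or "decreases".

decreases

Qualification attained during the programme lies on the pathway programme → qualification attained during the programme → outcome, so adjusting for it blocks the indirect effect. For the total causal effect of programme, use the unadjusted pooled rates.
Pooled: the intensive programme 41.0% vs the standard programme 65.0%; the standard programme is higher overall.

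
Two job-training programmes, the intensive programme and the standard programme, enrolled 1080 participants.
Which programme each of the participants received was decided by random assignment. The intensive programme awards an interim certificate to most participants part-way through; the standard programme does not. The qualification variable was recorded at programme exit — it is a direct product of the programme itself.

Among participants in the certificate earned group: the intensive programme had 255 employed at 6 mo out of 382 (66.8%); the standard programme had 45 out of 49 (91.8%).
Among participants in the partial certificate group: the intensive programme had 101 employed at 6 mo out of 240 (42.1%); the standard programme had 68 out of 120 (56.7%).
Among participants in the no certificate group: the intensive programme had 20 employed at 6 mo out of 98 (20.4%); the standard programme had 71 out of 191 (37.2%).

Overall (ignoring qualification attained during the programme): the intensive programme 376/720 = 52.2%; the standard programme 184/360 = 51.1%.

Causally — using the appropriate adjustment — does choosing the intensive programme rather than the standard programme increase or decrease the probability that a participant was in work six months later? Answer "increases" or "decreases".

increases

The qualification attained during the programme-specific comparison favours the standard programme throughout, but the pooled figures favour the intensive programme. The question is whether to condition on qualification attained during the programme.
Because the programme influences qualification attained during the programme, qualification attained during the programme is a post-treatment mediator, not a confounder. Stratifying on it would bias the estimate; the causal effect is the crude pooled difference.
Pooled: the intensive programme 52.2% vs the standard programme 51.1%; the intensive programme is higher overall.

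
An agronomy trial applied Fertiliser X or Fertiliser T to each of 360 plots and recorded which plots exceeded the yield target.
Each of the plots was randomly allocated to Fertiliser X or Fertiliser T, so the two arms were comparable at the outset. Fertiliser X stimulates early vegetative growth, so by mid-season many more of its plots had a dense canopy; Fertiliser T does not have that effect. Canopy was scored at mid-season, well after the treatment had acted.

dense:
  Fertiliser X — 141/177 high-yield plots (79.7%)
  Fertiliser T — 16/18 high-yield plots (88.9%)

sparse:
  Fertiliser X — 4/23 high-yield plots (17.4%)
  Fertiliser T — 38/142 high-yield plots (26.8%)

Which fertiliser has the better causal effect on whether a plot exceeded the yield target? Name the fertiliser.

Fertiliser X

Mid-season canopy here is a post-treatment variable shaped by the fertiliser; conditioning on it would introduce bias rather than remove it. The overall comparison is the causal one.
Pooled: Fertiliser X 72.5% vs Fertiliser T 33.8%; Fertiliser X is higher overall.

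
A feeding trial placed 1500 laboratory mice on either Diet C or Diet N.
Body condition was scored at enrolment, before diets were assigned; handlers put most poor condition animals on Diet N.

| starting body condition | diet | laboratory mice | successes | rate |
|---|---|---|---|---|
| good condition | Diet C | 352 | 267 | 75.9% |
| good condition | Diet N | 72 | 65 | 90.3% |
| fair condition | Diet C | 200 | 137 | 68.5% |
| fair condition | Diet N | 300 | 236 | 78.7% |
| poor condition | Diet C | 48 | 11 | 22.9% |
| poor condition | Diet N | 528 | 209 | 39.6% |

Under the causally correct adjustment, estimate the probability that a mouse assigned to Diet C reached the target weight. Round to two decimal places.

The imbalance in starting body condition arose from how laboratory mice were allocated, not from anything the diet did; and starting body condition independently affects the outcome. The pooled gap is confounded — condition on starting body condition.
Standardising Diet C to the population starting body condition mix: 0.283·267/352 + 0.333·137/200 + 0.384·11/48 = 0.531.

0.53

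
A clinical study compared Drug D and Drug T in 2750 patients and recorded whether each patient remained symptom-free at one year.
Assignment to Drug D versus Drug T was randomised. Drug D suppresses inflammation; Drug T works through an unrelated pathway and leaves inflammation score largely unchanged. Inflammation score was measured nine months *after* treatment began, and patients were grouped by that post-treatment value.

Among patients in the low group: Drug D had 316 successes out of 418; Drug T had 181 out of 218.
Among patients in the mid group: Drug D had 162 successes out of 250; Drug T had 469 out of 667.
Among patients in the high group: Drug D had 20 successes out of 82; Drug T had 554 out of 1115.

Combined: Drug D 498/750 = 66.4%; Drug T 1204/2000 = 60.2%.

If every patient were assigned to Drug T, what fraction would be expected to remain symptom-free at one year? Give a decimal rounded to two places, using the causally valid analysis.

Inflammation score lies on the pathway drug → inflammation score → outcome, so adjusting for it blocks the indirect effect. For the total causal effect of drug, use the unadjusted pooled rates.
So P(outcome | do(Drug T)) is just the pooled rate for Drug T: 1204/2000 = 0.602.

0.60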